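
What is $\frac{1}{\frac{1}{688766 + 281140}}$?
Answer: $969906$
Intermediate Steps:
$\frac{1}{\frac{1}{688766 + 281140}} = \frac{1}{\frac{1}{969906}} = 969906$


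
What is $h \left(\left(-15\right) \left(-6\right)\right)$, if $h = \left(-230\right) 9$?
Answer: $-186300$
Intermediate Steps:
$h = -2070$
$h \left(\left(-15\right) \left(-6\right)\right) = - 2070 \left(\left(-15\right) \left(-6\right)\right) = \left(-2070\right) 90 = -186300$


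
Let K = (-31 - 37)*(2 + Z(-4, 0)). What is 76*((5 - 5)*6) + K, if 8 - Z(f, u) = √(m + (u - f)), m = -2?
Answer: -680 + 68*√2 ≈ -583.83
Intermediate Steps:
Z(f, u) = 8 - √(-2 + u - f) (Z(f, u) = 8 - √(-2 + (u - f)) = 8 - √(-2 + u - f))
K = -680 + 68*√2 (K = (-31 - 37)*(2 + (8 - √(-2 + 0 - 1*(-4)))) = -68*(2 + (8 - √(-2 + 0 + 4))) = -68*(2 + (8 - √2)) = -68*(10 - √2) = -680 + 68*√2 ≈ -583.83)
76*((5 - 5)*6) + K = 76*((5 - 5)*6) + (-680 + 68*√2) = 76*(0*6) + (-680 + 68*√2) = 76*0 + (-680 + 68*√2) = 0 + (-680 + 68*√2) = -680 + 68*√2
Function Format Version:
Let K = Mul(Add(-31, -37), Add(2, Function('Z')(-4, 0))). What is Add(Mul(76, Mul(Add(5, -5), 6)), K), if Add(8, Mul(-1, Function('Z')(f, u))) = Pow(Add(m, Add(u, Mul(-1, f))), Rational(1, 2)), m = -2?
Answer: Add(-680, Mul(68, Pow(2, Rational(1, 2)))) ≈ -583.83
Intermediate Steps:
Function('Z')(f, u) = Add(8, Mul(-1, Pow(Add(-2, u, Mul(-1, f)), Rational(1, 2)))) (Function('Z')(f, u) = Add(8, Mul(-1, Pow(Add(-2, Add(u, Mul(-1, f))), Rational(1, 2)))) = Add(8, Mul(-1, Pow(Add(-2, u, Mul(-1, f)), Rational(1, 2)))))
K = Add(-680, Mul(68, Pow(2, Rational(1, 2)))) (K = Mul(Add(-31, -37), Add(2, Add(8, Mul(-1, Pow(Add(-2, 0, Mul(-1, -4)), Rational(1, 2)))))) = Mul(-68, Add(2, Add(8, Mul(-1, Pow(Add(-2, 0, 4), Rational(1, 2)))))) = Mul(-68, Add(2, Add(8, Mul(-1, Pow(2, Rational(1, 2)))))) = Mul(-68, Add(10, Mul(-1, Pow(2, Rational(1, 2))))) = Add(-680, Mul(68, Pow(2, Rational(1, 2)))) ≈ -583.83)
Add(Mul(76, Mul(Add(5, -5), 6)), K) = Add(Mul(76, Mul(Add(5, -5), 6)), Add(-680, Mul(68, Pow(2, Rational(1, 2))))) = Add(Mul(76, Mul(0, 6)), Add(-680, Mul(68, Pow(2, Rational(1, 2))))) = Add(Mul(76, 0), Add(-680, Mul(68, Pow(2, Rational(1, 2))))) = Add(0, Add(-680, Mul(68, Pow(2, Rational(1, 2))))) = Add(-680, Mul(68, Pow(2, Rational(1, 2))))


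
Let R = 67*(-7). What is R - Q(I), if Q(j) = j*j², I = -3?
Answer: -442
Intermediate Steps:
Q(j) = j³
R = -469
R - Q(I) = -469 - 1*(-3)³ = -469 - 1*(-27) = -469 + 27 = -442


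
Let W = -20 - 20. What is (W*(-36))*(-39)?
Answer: -56160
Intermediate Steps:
W = -40
(W*(-36))*(-39) = -40*(-36)*(-39) = 1440*(-39) = -56160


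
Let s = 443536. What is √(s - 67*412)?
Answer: 2*√103983 ≈ 644.93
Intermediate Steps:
√(s - 67*412) = √(443536 - 67*412) = √(443536 - 27604) = √415932 = 2*√103983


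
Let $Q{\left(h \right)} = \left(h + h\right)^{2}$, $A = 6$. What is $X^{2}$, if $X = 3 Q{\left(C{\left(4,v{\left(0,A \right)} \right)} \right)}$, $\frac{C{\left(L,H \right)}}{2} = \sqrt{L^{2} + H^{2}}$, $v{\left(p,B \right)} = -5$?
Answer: $3873024$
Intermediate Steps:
$C{\left(L,H \right)} = 2 \sqrt{H^{2} + L^{2}}$ ($C{\left(L,H \right)} = 2 \sqrt{L^{2} + H^{2}} = 2 \sqrt{H^{2} + L^{2}}$)
$Q{\left(h \right)} = 4 h^{2}$ ($Q{\left(h \right)} = \left(2 h\right)^{2} = 4 h^{2}$)
$X = 1968$ ($X = 3 \cdot 4 \left(2 \sqrt{\left(-5\right)^{2} + 4^{2}}\right)^{2} = 3 \cdot 4 \left(2 \sqrt{25 + 16}\right)^{2} = 3 \cdot 4 \left(2 \sqrt{41}\right)^{2} = 3 \cdot 4 \cdot 164 = 3 \cdot 656 = 1968$)
$X^{2} = 1968^{2} = 3873024$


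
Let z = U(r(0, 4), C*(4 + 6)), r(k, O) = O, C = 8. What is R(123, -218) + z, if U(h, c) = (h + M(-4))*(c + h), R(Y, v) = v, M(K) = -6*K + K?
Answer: 1798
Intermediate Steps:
M(K) = -5*K
U(h, c) = (20 + h)*(c + h) (U(h, c) = (h - 5*(-4))*(c + h) = (h + 20)*(c + h) = (20 + h)*(c + h))
z = 2016 (z = 4**2 + 20*(8*(4 + 6)) + 20*4 + (8*(4 + 6))*4 = 16 + 20*(8*10) + 80 + (8*10)*4 = 16 + 20*80 + 80 + 80*4 = 16 + 1600 + 80 + 320 = 2016)
R(123, -218) + z = -218 + 2016 = 1798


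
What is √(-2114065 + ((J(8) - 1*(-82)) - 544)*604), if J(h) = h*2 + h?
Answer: I*√2378617 ≈ 1542.3*I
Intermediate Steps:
J(h) = 3*h (J(h) = 2*h + h = 3*h)
√(-2114065 + ((J(8) - 1*(-82)) - 544)*604) = √(-2114065 + ((3*8 - 1*(-82)) - 544)*604) = √(-2114065 + ((24 + 82) - 544)*604) = √(-2114065 + (106 - 544)*604) = √(-2114065 - 438*604) = √(-2114065 - 264552) = √(-2378617) = I*√2378617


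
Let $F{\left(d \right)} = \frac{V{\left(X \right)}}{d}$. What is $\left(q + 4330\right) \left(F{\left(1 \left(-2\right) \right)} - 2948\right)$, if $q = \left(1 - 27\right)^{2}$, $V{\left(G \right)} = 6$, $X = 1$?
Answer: $-14772706$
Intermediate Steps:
$F{\left(d \right)} = \frac{6}{d}$
$q = 676$ ($q = \left(-26\right)^{2} = 676$)
$\left(q + 4330\right) \left(F{\left(1 \left(-2\right) \right)} - 2948\right) = \left(676 + 4330\right) \left(\frac{6}{1 \left(-2\right)} - 2948\right) = 5006 \left(\frac{6}{-2} - 2948\right) = 5006 \left(6 \left(- \frac{1}{2}\right) - 2948\right) = 5006 \left(-3 - 2948\right) = 5006 \left(-2951\right) = -14772706$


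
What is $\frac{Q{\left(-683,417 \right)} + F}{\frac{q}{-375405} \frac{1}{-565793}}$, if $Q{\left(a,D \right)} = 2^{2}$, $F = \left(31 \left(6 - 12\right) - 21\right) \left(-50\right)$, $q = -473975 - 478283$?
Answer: $- \frac{35471054034555}{15359} \approx -2.3095 \cdot 10^{9}$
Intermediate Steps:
$q = -952258$ ($q = -473975 - 478283 = -952258$)
$F = 10350$ ($F = \left(31 \left(6 - 12\right) - 21\right) \left(-50\right) = \left(31 \left(-6\right) - 21\right) \left(-50\right) = \left(-186 - 21\right) \left(-50\right) = \left(-207\right) \left(-50\right) = 10350$)
$Q{\left(a,D \right)} = 4$
$\frac{Q{\left(-683,417 \right)} + F}{\frac{q}{-375405} \frac{1}{-565793}} = \frac{4 + 10350}{- \frac{952258}{-375405} \frac{1}{-565793}} = \frac{10354}{\left(-952258\right) \left(- \frac{1}{375405}\right) \left(- \frac{1}{565793}\right)} = \frac{10354}{\frac{952258}{375405} \left(- \frac{1}{565793}\right)} = \frac{10354}{- \frac{952258}{212401521165}} = 10354 \left(- \frac{212401521165}{952258}\right) = - \frac{35471054034555}{15359}$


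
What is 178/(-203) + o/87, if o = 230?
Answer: 1076/609 ≈ 1.7668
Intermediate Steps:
178/(-203) + o/87 = 178/(-203) + 230/87 = 178*(-1/203) + 230*(1/87) = -178/203 + 230/87 = 1076/609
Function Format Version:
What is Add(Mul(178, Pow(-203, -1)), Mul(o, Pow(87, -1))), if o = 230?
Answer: Rational(1076, 609) ≈ 1.7668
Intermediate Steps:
Add(Mul(178, Pow(-203, -1)), Mul(o, Pow(87, -1))) = Add(Mul(178, Pow(-203, -1)), Mul(230, Pow(87, -1))) = Add(Mul(178, Rational(-1, 203)), Mul(230, Rational(1, 87))) = Add(Rational(-178, 203), Rational(230, 87)) = Rational(1076, 609)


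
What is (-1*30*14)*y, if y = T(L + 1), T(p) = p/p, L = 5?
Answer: -420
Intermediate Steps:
T(p) = 1
y = 1
(-1*30*14)*y = (-1*30*14)*1 = -30*14*1 = -420*1 = -420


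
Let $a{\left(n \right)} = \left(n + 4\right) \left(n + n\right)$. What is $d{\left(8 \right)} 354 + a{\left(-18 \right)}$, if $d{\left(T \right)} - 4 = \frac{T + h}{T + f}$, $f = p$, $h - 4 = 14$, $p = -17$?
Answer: $\frac{2692}{3} \approx 897.33$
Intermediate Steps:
$h = 18$ ($h = 4 + 14 = 18$)
$f = -17$
$a{\left(n \right)} = 2 n \left(4 + n\right)$ ($a{\left(n \right)} = \left(4 + n\right) 2 n = 2 n \left(4 + n\right)$)
$d{\left(T \right)} = 4 + \frac{18 + T}{-17 + T}$ ($d{\left(T \right)} = 4 + \frac{T + 18}{T - 17} = 4 + \frac{18 + T}{-17 + T}$)
$d{\left(8 \right)} 354 + a{\left(-18 \right)} = \frac{5 \left(-10 + 8\right)}{-17 + 8} \cdot 354 + 2 \left(-18\right) \left(4 - 18\right) = 5 \frac{1}{-9} \left(-2\right) 354 + 2 \left(-18\right) \left(-14\right) = 5 \left(- \frac{1}{9}\right) \left(-2\right) 354 + 504 = \frac{10}{9} \cdot 354 + 504 = \frac{1180}{3} + 504 = \frac{2692}{3}$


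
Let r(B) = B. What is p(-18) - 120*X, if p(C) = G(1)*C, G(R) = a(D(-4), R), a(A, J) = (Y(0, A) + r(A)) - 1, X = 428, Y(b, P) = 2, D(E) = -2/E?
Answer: -51387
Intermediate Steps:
a(A, J) = 1 + A (a(A, J) = (2 + A) - 1 = 1 + A)
G(R) = 3/2 (G(R) = 1 - 2/(-4) = 1 - 2*(-¼) = 1 + ½ = 3/2)
p(C) = 3*C/2
p(-18) - 120*X = (3/2)*(-18) - 120*428 = -27 - 51360 = -51387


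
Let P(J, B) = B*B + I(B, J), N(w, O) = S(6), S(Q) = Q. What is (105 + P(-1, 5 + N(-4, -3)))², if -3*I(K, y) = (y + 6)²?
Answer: 426409/9 ≈ 47379.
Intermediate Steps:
N(w, O) = 6
I(K, y) = -(6 + y)²/3 (I(K, y) = -(y + 6)²/3 = -(6 + y)²/3)
P(J, B) = B² - (6 + J)²/3 (P(J, B) = B*B - (6 + J)²/3 = B² - (6 + J)²/3)
(105 + P(-1, 5 + N(-4, -3)))² = (105 + ((5 + 6)² - (6 - 1)²/3))² = (105 + (11² - ⅓*5²))² = (105 + (121 - ⅓*25))² = (105 + (121 - 25/3))² = (105 + 338/3)² = (653/3)² = 426409/9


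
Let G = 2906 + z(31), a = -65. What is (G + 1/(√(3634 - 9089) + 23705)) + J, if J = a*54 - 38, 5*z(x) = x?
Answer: (-3179*√5455 + 75358190*I)/(5*(√5455 - 23705*I)) ≈ -635.8 - 1.3132e-7*I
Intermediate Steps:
z(x) = x/5
J = -3548 (J = -65*54 - 38 = -3510 - 38 = -3548)
G = 14561/5 (G = 2906 + (⅕)*31 = 2906 + 31/5 = 14561/5 ≈ 2912.2)
(G + 1/(√(3634 - 9089) + 23705)) + J = (14561/5 + 1/(√(3634 - 9089) + 23705)) - 3548 = (14561/5 + 1/(√(-5455) + 23705)) - 3548 = (14561/5 + 1/(I*√5455 + 23705)) - 3548 = (14561/5 + 1/(23705 + I*√5455)) - 3548 = -3179/5 + 1/(23705 + I*√5455)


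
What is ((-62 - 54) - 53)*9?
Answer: -1521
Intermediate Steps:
((-62 - 54) - 53)*9 = (-116 - 53)*9 = -169*9 = -1521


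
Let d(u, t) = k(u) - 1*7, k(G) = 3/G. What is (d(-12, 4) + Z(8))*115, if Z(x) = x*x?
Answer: 26105/4 ≈ 6526.3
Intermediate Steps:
d(u, t) = -7 + 3/u (d(u, t) = 3/u - 1*7 = 3/u - 7 = -7 + 3/u)
Z(x) = x²
(d(-12, 4) + Z(8))*115 = ((-7 + 3/(-12)) + 8²)*115 = ((-7 + 3*(-1/12)) + 64)*115 = ((-7 - ¼) + 64)*115 = (-29/4 + 64)*115 = (227/4)*115 = 26105/4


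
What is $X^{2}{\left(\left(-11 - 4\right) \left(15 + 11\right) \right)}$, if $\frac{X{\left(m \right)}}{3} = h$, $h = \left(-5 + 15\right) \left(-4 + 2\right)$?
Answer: $3600$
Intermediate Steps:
$h = -20$ ($h = 10 \left(-2\right) = -20$)
$X{\left(m \right)} = -60$ ($X{\left(m \right)} = 3 \left(-20\right) = -60$)
$X^{2}{\left(\left(-11 - 4\right) \left(15 + 11\right) \right)} = \left(-60\right)^{2} = 3600$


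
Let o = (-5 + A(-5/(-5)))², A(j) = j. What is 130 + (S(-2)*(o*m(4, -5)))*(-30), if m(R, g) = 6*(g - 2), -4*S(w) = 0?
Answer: 130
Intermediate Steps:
S(w) = 0 (S(w) = -¼*0 = 0)
o = 16 (o = (-5 - 5/(-5))² = (-5 - 5*(-⅕))² = (-5 + 1)² = (-4)² = 16)
m(R, g) = -12 + 6*g (m(R, g) = 6*(-2 + g) = -12 + 6*g)
130 + (S(-2)*(o*m(4, -5)))*(-30) = 130 + (0*(16*(-12 + 6*(-5))))*(-30) = 130 + (0*(16*(-12 - 30)))*(-30) = 130 + (0*(16*(-42)))*(-30) = 130 + (0*(-672))*(-30) = 130 + 0*(-30) = 130 + 0 = 130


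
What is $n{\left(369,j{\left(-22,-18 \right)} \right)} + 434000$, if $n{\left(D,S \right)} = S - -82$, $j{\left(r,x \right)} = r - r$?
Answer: $434082$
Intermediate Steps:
$j{\left(r,x \right)} = 0$
$n{\left(D,S \right)} = 82 + S$ ($n{\left(D,S \right)} = S + 82 = 82 + S$)
$n{\left(369,j{\left(-22,-18 \right)} \right)} + 434000 = \left(82 + 0\right) + 434000 = 82 + 434000 = 434082$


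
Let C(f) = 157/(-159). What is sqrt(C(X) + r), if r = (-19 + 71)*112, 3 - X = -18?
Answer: sqrt(147211581)/159 ≈ 76.309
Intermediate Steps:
X = 21 (X = 3 - 1*(-18) = 3 + 18 = 21)
C(f) = -157/159 (C(f) = 157*(-1/159) = -157/159)
r = 5824 (r = 52*112 = 5824)
sqrt(C(X) + r) = sqrt(-157/159 + 5824) = sqrt(925859/159) = sqrt(147211581)/159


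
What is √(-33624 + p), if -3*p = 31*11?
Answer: I*√303639/3 ≈ 183.68*I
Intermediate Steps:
p = -341/3 (p = -31*11/3 = -⅓*341 = -341/3 ≈ -113.67)
√(-33624 + p) = √(-33624 - 341/3) = √(-101213/3) = I*√303639/3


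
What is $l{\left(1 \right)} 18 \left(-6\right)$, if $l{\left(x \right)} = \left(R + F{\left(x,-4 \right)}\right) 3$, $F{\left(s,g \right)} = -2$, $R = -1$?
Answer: $972$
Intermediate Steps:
$l{\left(x \right)} = -9$ ($l{\left(x \right)} = \left(-1 - 2\right) 3 = \left(-3\right) 3 = -9$)
$l{\left(1 \right)} 18 \left(-6\right) = \left(-9\right) 18 \left(-6\right) = \left(-162\right) \left(-6\right) = 972$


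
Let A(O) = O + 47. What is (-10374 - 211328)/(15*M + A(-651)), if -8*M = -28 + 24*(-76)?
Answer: -443404/5737 ≈ -77.288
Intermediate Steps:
A(O) = 47 + O
M = 463/2 (M = -(-28 + 24*(-76))/8 = -(-28 - 1824)/8 = -⅛*(-1852) = 463/2 ≈ 231.50)
(-10374 - 211328)/(15*M + A(-651)) = (-10374 - 211328)/(15*(463/2) + (47 - 651)) = -221702/(6945/2 - 604) = -221702/5737/2 = -221702*2/5737 = -443404/5737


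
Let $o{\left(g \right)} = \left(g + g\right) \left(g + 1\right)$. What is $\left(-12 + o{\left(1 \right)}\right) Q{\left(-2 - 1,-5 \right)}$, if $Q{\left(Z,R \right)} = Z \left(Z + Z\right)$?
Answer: $-144$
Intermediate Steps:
$o{\left(g \right)} = 2 g \left(1 + g\right)$
$Q{\left(Z,R \right)} = 2 Z^{2}$ ($Q{\left(Z,R \right)} = Z 2 Z = 2 Z^{2}$)
$\left(-12 + o{\left(1 \right)}\right) Q{\left(-2 - 1,-5 \right)} = \left(-12 + 2 \cdot 1 \left(1 + 1\right)\right) 2 \left(-2 - 1\right)^{2} = \left(-12 + 2 \cdot 1 \cdot 2\right) 2 \left(-2 - 1\right)^{2} = \left(-12 + 4\right) 2 \left(-3\right)^{2} = - 8 \cdot 2 \cdot 9 = \left(-8\right) 18 = -144$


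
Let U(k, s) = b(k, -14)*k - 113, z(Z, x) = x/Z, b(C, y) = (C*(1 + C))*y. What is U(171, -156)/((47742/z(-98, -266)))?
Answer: -1337836379/334194 ≈ -4003.2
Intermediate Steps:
b(C, y) = C*y*(1 + C)
U(k, s) = -113 - 14*k²*(1 + k) (U(k, s) = (k*(-14)*(1 + k))*k - 113 = (-14*k*(1 + k))*k - 113 = -14*k²*(1 + k) - 113 = -113 - 14*k²*(1 + k))
U(171, -156)/((47742/z(-98, -266))) = (-113 - 14*171²*(1 + 171))/((47742/((-266/(-98))))) = (-113 - 14*29241*172)/((47742/((-266*(-1/98))))) = (-113 - 70412328)/((47742/(19/7))) = -70412441/(47742*(7/19)) = -70412441/334194/19 = -70412441*19/334194 = -1337836379/334194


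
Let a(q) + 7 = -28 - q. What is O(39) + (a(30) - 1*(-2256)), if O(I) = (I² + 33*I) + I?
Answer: 5038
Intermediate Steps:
O(I) = I² + 34*I
a(q) = -35 - q (a(q) = -7 + (-28 - q) = -35 - q)
O(39) + (a(30) - 1*(-2256)) = 39*(34 + 39) + ((-35 - 1*30) - 1*(-2256)) = 39*73 + ((-35 - 30) + 2256) = 2847 + (-65 + 2256) = 2847 + 2191 = 5038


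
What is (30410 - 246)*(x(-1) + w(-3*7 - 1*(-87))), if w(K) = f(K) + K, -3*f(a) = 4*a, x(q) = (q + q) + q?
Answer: -754100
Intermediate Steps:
x(q) = 3*q (x(q) = 2*q + q = 3*q)
f(a) = -4*a/3
w(K) = -K/3 (w(K) = -4*K/3 + K = -K/3)
(30410 - 246)*(x(-1) + w(-3*7 - 1*(-87))) = (30410 - 246)*(3*(-1) - (-3*7 - 1*(-87))/3) = 30164*(-3 - (-21 + 87)/3) = 30164*(-3 - ⅓*66) = 30164*(-3 - 22) = 30164*(-25) = -754100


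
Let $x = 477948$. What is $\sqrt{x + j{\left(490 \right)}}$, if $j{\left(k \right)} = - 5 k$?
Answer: $\sqrt{475498} \approx 689.56$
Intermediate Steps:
$\sqrt{x + j{\left(490 \right)}} = \sqrt{477948 - 2450} = \sqrt{475498}$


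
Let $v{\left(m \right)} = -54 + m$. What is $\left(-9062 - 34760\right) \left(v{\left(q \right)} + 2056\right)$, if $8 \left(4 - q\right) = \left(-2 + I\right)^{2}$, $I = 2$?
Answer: $-87906932$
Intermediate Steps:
$q = 4$ ($q = 4 - \frac{\left(-2 + 2\right)^{2}}{8} = 4 - \frac{0^{2}}{8} = 4 - 0 = 4 + 0 = 4$)
$\left(-9062 - 34760\right) \left(v{\left(q \right)} + 2056\right) = \left(-9062 - 34760\right) \left(\left(-54 + 4\right) + 2056\right) = - 43822 \left(-50 + 2056\right) = \left(-43822\right) 2006 = -87906932$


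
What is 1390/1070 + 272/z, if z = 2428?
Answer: 91649/64949 ≈ 1.4111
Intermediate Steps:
1390/1070 + 272/z = 1390/1070 + 272/2428 = 1390*(1/1070) + 272*(1/2428) = 139/107 + 68/607 = 91649/64949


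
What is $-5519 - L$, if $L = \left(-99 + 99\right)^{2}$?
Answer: $-5519$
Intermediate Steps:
$L = 0$ ($L = 0^{2} = 0$)
$-5519 - L = -5519 - 0 = -5519 + 0 = -5519$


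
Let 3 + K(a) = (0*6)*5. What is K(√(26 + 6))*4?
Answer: -12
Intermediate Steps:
K(a) = -3 (K(a) = -3 + (0*6)*5 = -3 + 0*5 = -3 + 0 = -3)
K(√(26 + 6))*4 = -3*4 = -12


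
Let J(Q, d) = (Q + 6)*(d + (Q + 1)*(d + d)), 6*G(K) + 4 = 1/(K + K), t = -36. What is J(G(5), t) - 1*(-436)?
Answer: 5429/50 ≈ 108.58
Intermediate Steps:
G(K) = -⅔ + 1/(12*K) (G(K) = -⅔ + 1/(6*(K + K)) = -⅔ + 1/(6*((2*K))) = -⅔ + (1/(2*K))/6 = -⅔ + 1/(12*K))
J(Q, d) = (6 + Q)*(d + 2*d*(1 + Q)) (J(Q, d) = (6 + Q)*(d + (1 + Q)*(2*d)) = (6 + Q)*(d + 2*d*(1 + Q)))
J(G(5), t) - 1*(-436) = -36*(18 + 2*((1/12)*(1 - 8*5)/5)² + 15*((1/12)*(1 - 8*5)/5)) - 1*(-436) = -36*(18 + 2*((1/12)*(⅕)*(1 - 40))² + 15*((1/12)*(⅕)*(1 - 40))) + 436 = -36*(18 + 2*((1/12)*(⅕)*(-39))² + 15*((1/12)*(⅕)*(-39))) + 436 = -36*(18 + 2*(-13/20)² + 15*(-13/20)) + 436 = -36*(18 + 2*(169/400) - 39/4) + 436 = -36*(18 + 169/200 - 39/4) + 436 = -36*1819/200 + 436 = -16371/50 + 436 = 5429/50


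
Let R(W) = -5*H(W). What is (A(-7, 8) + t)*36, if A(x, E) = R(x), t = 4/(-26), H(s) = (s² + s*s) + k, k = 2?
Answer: -234072/13 ≈ -18006.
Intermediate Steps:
H(s) = 2 + 2*s² (H(s) = (s² + s*s) + 2 = (s² + s²) + 2 = 2*s² + 2 = 2 + 2*s²)
R(W) = -10 - 10*W² (R(W) = -5*(2 + 2*W²) = -10 - 10*W²)
t = -2/13 (t = 4*(-1/26) = -2/13 ≈ -0.15385)
A(x, E) = -10 - 10*x²
(A(-7, 8) + t)*36 = ((-10 - 10*(-7)²) - 2/13)*36 = ((-10 - 10*49) - 2/13)*36 = ((-10 - 490) - 2/13)*36 = (-500 - 2/13)*36 = -6502/13*36 = -234072/13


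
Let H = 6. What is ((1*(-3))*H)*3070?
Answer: -55260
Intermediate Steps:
((1*(-3))*H)*3070 = ((1*(-3))*6)*3070 = -3*6*3070 = -18*3070 = -55260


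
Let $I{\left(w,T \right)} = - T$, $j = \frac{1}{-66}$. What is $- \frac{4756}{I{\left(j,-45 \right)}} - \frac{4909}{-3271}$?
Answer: $- \frac{15335971}{147195} \approx -104.19$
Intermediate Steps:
$j = - \frac{1}{66} \approx -0.015152$
$- \frac{4756}{I{\left(j,-45 \right)}} - \frac{4909}{-3271} = - \frac{4756}{\left(-1\right) \left(-45\right)} - \frac{4909}{-3271} = - \frac{4756}{45} - - \frac{4909}{3271} = \left(-4756\right) \frac{1}{45} + \frac{4909}{3271} = - \frac{4756}{45} + \frac{4909}{3271} = - \frac{15335971}{147195}$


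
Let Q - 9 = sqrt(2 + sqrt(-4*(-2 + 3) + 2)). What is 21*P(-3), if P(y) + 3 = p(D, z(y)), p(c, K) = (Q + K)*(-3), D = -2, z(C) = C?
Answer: -441 - 63*sqrt(2 + I*sqrt(2)) ≈ -534.97 - 29.867*I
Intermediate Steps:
Q = 9 + sqrt(2 + I*sqrt(2)) (Q = 9 + sqrt(2 + sqrt(-4*(-2 + 3) + 2)) = 9 + sqrt(2 + sqrt(-4*1 + 2)) = 9 + sqrt(2 + sqrt(-4 + 2)) = 9 + sqrt(2 + sqrt(-2)) = 9 + sqrt(2 + I*sqrt(2)) ≈ 10.492 + 0.47407*I)
p(c, K) = -27 - 3*K - 3*sqrt(2 + I*sqrt(2)) (p(c, K) = ((9 + sqrt(2 + I*sqrt(2))) + K)*(-3) = (9 + K + sqrt(2 + I*sqrt(2)))*(-3) = -27 - 3*K - 3*sqrt(2 + I*sqrt(2)))
P(y) = -30 - 3*y - 3*sqrt(2 + I*sqrt(2)) (P(y) = -3 + (-27 - 3*y - 3*sqrt(2 + I*sqrt(2))) = -30 - 3*y - 3*sqrt(2 + I*sqrt(2)))
21*P(-3) = 21*(-30 - 3*(-3) - 3*sqrt(2 + I*sqrt(2))) = 21*(-30 + 9 - 3*sqrt(2 + I*sqrt(2))) = 21*(-21 - 3*sqrt(2 + I*sqrt(2))) = -441 - 63*sqrt(2 + I*sqrt(2))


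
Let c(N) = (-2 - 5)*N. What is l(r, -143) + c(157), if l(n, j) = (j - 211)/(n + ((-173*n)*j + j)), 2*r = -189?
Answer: -2569541873/2338073 ≈ -1099.0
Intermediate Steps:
r = -189/2 (r = (1/2)*(-189) = -189/2 ≈ -94.500)
c(N) = -7*N
l(n, j) = (-211 + j)/(j + n - 173*j*n) (l(n, j) = (-211 + j)/(n + (-173*j*n + j)) = (-211 + j)/(n + (j - 173*j*n)) = (-211 + j)/(j + n - 173*j*n))
l(r, -143) + c(157) = (-211 - 143)/(-143 - 189/2 - 173*(-143)*(-189/2)) - 7*157 = -354/(-143 - 189/2 - 4675671/2) - 1099 = -354/(-2338073) - 1099 = -1/2338073*(-354) - 1099 = 354/2338073 - 1099 = -2569541873/2338073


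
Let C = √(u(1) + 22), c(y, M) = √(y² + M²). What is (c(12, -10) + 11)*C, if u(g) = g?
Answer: √23*(11 + 2*√61) ≈ 127.67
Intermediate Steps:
c(y, M) = √(M² + y²)
C = √23 (C = √(1 + 22) = √23 ≈ 4.7958)
(c(12, -10) + 11)*C = (√((-10)² + 12²) + 11)*√23 = (√(100 + 144) + 11)*√23 = (√244 + 11)*√23 = (2*√61 + 11)*√23 = (11 + 2*√61)*√23 = √23*(11 + 2*√61)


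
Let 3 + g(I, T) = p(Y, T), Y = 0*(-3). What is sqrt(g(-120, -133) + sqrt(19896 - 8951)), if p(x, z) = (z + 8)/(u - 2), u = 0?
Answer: sqrt(238 + 4*sqrt(10945))/2 ≈ 12.811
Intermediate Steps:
Y = 0
p(x, z) = -4 - z/2 (p(x, z) = (z + 8)/(0 - 2) = (8 + z)/(-2) = (8 + z)*(-1/2) = -4 - z/2)
g(I, T) = -7 - T/2 (g(I, T) = -3 + (-4 - T/2) = -7 - T/2)
sqrt(g(-120, -133) + sqrt(19896 - 8951)) = sqrt((-7 - 1/2*(-133)) + sqrt(19896 - 8951)) = sqrt((-7 + 133/2) + sqrt(10945)) = sqrt(119/2 + sqrt(10945))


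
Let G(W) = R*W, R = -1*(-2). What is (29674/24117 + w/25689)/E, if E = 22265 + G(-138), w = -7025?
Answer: 65874829/1513677836473 ≈ 4.3520e-5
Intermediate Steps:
R = 2
G(W) = 2*W
E = 21989 (E = 22265 + 2*(-138) = 22265 - 276 = 21989)
(29674/24117 + w/25689)/E = (29674/24117 - 7025/25689)/21989 = (29674*(1/24117) - 7025*1/25689)*(1/21989) = (29674/24117 - 7025/25689)*(1/21989) = (65874829/68837957)*(1/21989) = 65874829/1513677836473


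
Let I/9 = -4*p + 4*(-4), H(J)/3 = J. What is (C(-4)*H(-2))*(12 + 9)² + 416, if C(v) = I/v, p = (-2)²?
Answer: -190096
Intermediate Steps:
p = 4
H(J) = 3*J
I = -288 (I = 9*(-4*4 + 4*(-4)) = 9*(-16 - 16) = 9*(-32) = -288)
C(v) = -288/v
(C(-4)*H(-2))*(12 + 9)² + 416 = ((-288/(-4))*(3*(-2)))*(12 + 9)² + 416 = (-288*(-¼)*(-6))*21² + 416 = (72*(-6))*441 + 416 = -432*441 + 416 = -190512 + 416 = -190096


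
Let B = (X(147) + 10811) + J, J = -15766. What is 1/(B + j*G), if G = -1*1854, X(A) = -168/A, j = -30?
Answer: 7/354647 ≈ 1.9738e-5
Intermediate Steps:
B = -34693/7 (B = (-168/147 + 10811) - 15766 = (-168*1/147 + 10811) - 15766 = (-8/7 + 10811) - 15766 = 75669/7 - 15766 = -34693/7 ≈ -4956.1)
G = -1854
1/(B + j*G) = 1/(-34693/7 - 30*(-1854)) = 1/(-34693/7 + 55620) = 1/(354647/7) = 7/354647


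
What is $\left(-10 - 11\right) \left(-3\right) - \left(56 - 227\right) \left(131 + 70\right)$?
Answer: $34434$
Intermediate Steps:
$\left(-10 - 11\right) \left(-3\right) - \left(56 - 227\right) \left(131 + 70\right) = \left(-21\right) \left(-3\right) - \left(-171\right) 201 = 63 - -34371 = 63 + 34371 = 34434$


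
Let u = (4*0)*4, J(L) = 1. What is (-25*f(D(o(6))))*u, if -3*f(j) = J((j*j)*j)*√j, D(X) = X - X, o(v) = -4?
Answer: 0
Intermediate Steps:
D(X) = 0
f(j) = -√j/3
u = 0 (u = 0*4 = 0)
(-25*f(D(o(6))))*u = -(-25)*√0/3*0 = -(-25)*0/3*0 = -25*0*0 = 0*0 = 0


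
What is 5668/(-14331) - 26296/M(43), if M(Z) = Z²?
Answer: -387328108/26498019 ≈ -14.617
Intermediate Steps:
5668/(-14331) - 26296/M(43) = 5668/(-14331) - 26296/(43²) = 5668*(-1/14331) - 26296/1849 = -5668/14331 - 26296*1/1849 = -5668/14331 - 26296/1849 = -387328108/26498019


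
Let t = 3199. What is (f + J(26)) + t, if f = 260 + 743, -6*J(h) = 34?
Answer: 12589/3 ≈ 4196.3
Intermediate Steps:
J(h) = -17/3 (J(h) = -⅙*34 = -17/3)
f = 1003
(f + J(26)) + t = (1003 - 17/3) + 3199 = 2992/3 + 3199 = 12589/3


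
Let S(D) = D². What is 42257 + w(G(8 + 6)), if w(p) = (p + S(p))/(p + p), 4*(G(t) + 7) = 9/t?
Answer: 4732457/112 ≈ 42254.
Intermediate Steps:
G(t) = -7 + 9/(4*t) (G(t) = -7 + (9/t)/4 = -7 + 9/(4*t))
w(p) = (p + p²)/(2*p) (w(p) = (p + p²)/(p + p) = (p + p²)/((2*p)) = (p + p²)*(1/(2*p)) = (p + p²)/(2*p))
42257 + w(G(8 + 6)) = 42257 + (½ + (-7 + 9/(4*(8 + 6)))/2) = 42257 + (½ + (-7 + (9/4)/14)/2) = 42257 + (½ + (-7 + (9/4)*(1/14))/2) = 42257 + (½ + (-7 + 9/56)/2) = 42257 + (½ + (½)*(-383/56)) = 42257 + (½ - 383/112) = 42257 - 327/112 = 4732457/112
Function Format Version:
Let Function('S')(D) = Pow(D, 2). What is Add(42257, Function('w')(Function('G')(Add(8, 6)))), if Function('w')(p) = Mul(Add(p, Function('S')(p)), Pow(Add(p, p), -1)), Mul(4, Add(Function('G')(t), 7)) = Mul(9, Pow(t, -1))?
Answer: Rational(4732457, 112) ≈ 42254.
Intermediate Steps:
Function('G')(t) = Add(-7, Mul(Rational(9, 4), Pow(t, -1))) (Function('G')(t) = Add(-7, Mul(Rational(1, 4), Mul(9, Pow(t, -1)))) = Add(-7, Mul(Rational(9, 4), Pow(t, -1))))
Function('w')(p) = Mul(Rational(1, 2), Pow(p, -1), Add(p, Pow(p, 2))) (Function('w')(p) = Mul(Add(p, Pow(p, 2)), Pow(Add(p, p), -1)) = Mul(Add(p, Pow(p, 2)), Pow(Mul(2, p), -1)) = Mul(Add(p, Pow(p, 2)), Mul(Rational(1, 2), Pow(p, -1))) = Mul(Rational(1, 2), Pow(p, -1), Add(p, Pow(p, 2))))
Add(42257, Function('w')(Function('G')(Add(8, 6)))) = Add(42257, Add(Rational(1, 2), Mul(Rational(1, 2), Add(-7, Mul(Rational(9, 4), Pow(Add(8, 6), -1)))))) = Add(42257, Add(Rational(1, 2), Mul(Rational(1, 2), Add(-7, Mul(Rational(9, 4), Pow(14, -1)))))) = Add(42257, Add(Rational(1, 2), Mul(Rational(1, 2), Add(-7, Mul(Rational(9, 4), Rational(1, 14)))))) = Add(42257, Add(Rational(1, 2), Mul(Rational(1, 2), Add(-7, Rational(9, 56))))) = Add(42257, Add(Rational(1, 2), Mul(Rational(1, 2), Rational(-383, 56)))) = Add(42257, Add(Rational(1, 2), Rational(-383, 112))) = Add(42257, Rational(-327, 112)) = Rational(4732457, 112)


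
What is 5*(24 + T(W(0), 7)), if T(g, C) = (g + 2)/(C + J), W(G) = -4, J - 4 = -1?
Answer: 119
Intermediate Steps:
J = 3 (J = 4 - 1 = 3)
T(g, C) = (2 + g)/(3 + C) (T(g, C) = (g + 2)/(C + 3) = (2 + g)/(3 + C))
5*(24 + T(W(0), 7)) = 5*(24 + (2 - 4)/(3 + 7)) = 5*(24 - 2/10) = 5*(24 + (⅒)*(-2)) = 5*(24 - ⅕) = 5*(119/5) = 119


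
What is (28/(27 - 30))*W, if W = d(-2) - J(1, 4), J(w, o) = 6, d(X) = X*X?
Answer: 56/3 ≈ 18.667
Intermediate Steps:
d(X) = X²
W = -2 (W = (-2)² - 1*6 = 4 - 6 = -2)
(28/(27 - 30))*W = (28/(27 - 30))*(-2) = (28/(-3))*(-2) = -⅓*28*(-2) = -28/3*(-2) = 56/3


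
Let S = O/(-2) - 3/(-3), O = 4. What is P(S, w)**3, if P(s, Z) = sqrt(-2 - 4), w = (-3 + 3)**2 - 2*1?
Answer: -6*I*sqrt(6) ≈ -14.697*I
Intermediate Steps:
S = -1 (S = 4/(-2) - 3/(-3) = 4*(-1/2) - 3*(-1/3) = -2 + 1 = -1)
w = -2 (w = 0**2 - 2 = 0 - 2 = -2)
P(s, Z) = I*sqrt(6) (P(s, Z) = sqrt(-6) = I*sqrt(6))
P(S, w)**3 = (I*sqrt(6))**3 = -6*I*sqrt(6)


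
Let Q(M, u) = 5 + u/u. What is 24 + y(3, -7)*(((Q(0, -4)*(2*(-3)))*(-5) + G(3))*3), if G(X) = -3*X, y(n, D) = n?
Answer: 1563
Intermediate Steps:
Q(M, u) = 6 (Q(M, u) = 5 + 1 = 6)
24 + y(3, -7)*(((Q(0, -4)*(2*(-3)))*(-5) + G(3))*3) = 24 + 3*(((6*(2*(-3)))*(-5) - 3*3)*3) = 24 + 3*(((6*(-6))*(-5) - 9)*3) = 24 + 3*((-36*(-5) - 9)*3) = 24 + 3*((180 - 9)*3) = 24 + 3*(171*3) = 24 + 3*513 = 24 + 1539 = 1563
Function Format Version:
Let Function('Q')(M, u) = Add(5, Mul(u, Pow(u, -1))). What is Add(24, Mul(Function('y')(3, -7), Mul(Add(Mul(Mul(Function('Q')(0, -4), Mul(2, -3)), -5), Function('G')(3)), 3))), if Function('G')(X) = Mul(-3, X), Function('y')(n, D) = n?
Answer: 1563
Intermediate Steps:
Function('Q')(M, u) = 6 (Function('Q')(M, u) = Add(5, 1) = 6)
Add(24, Mul(Function('y')(3, -7), Mul(Add(Mul(Mul(Function('Q')(0, -4), Mul(2, -3)), -5), Function('G')(3)), 3))) = Add(24, Mul(3, Mul(Add(Mul(Mul(6, Mul(2, -3)), -5), Mul(-3, 3)), 3))) = Add(24, Mul(3, Mul(Add(Mul(Mul(6, -6), -5), -9), 3))) = Add(24, Mul(3, Mul(Add(Mul(-36, -5), -9), 3))) = Add(24, Mul(3, Mul(Add(180, -9), 3))) = Add(24, Mul(3, Mul(171, 3))) = Add(24, Mul(3, 513)) = Add(24, 1539) = 1563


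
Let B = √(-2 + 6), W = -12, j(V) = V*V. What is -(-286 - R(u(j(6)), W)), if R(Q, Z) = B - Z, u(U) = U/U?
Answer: 300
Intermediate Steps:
j(V) = V²
u(U) = 1
B = 2 (B = √4 = 2)
R(Q, Z) = 2 - Z
-(-286 - R(u(j(6)), W)) = -(-286 - (2 - 1*(-12))) = -(-286 - (2 + 12)) = -(-286 - 1*14) = -(-286 - 14) = -1*(-300) = 300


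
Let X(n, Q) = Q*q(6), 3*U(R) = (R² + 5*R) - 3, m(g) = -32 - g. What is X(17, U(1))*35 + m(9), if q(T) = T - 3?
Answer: 64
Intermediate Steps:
q(T) = -3 + T
U(R) = -1 + R²/3 + 5*R/3 (U(R) = ((R² + 5*R) - 3)/3 = (-3 + R² + 5*R)/3 = -1 + R²/3 + 5*R/3)
X(n, Q) = 3*Q (X(n, Q) = Q*(-3 + 6) = Q*3 = 3*Q)
X(17, U(1))*35 + m(9) = (3*(-1 + (⅓)*1² + (5/3)*1))*35 + (-32 - 1*9) = (3*(-1 + (⅓)*1 + 5/3))*35 + (-32 - 9) = (3*(-1 + ⅓ + 5/3))*35 - 41 = (3*1)*35 - 41 = 3*35 - 41 = 105 - 41 = 64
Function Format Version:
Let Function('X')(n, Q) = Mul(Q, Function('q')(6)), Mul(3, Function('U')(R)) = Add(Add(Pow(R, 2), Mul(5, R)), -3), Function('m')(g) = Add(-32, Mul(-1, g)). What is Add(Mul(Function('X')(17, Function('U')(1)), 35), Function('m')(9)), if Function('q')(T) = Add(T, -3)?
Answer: 64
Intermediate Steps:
Function('q')(T) = Add(-3, T)
Function('U')(R) = Add(-1, Mul(Rational(1, 3), Pow(R, 2)), Mul(Rational(5, 3), R)) (Function('U')(R) = Mul(Rational(1, 3), Add(Add(Pow(R, 2), Mul(5, R)), -3)) = Mul(Rational(1, 3), Add(-3, Pow(R, 2), Mul(5, R))) = Add(-1, Mul(Rational(1, 3), Pow(R, 2)), Mul(Rational(5, 3), R)))
Function('X')(n, Q) = Mul(3, Q) (Function('X')(n, Q) = Mul(Q, Add(-3, 6)) = Mul(Q, 3) = Mul(3, Q))
Add(Mul(Function('X')(17, Function('U')(1)), 35), Function('m')(9)) = Add(Mul(Mul(3, Add(-1, Mul(Rational(1, 3), Pow(1, 2)), Mul(Rational(5, 3), 1))), 35), Add(-32, Mul(-1, 9))) = Add(Mul(Mul(3, Add(-1, Mul(Rational(1, 3), 1), Rational(5, 3))), 35), Add(-32, -9)) = Add(Mul(Mul(3, Add(-1, Rational(1, 3), Rational(5, 3))), 35), -41) = Add(Mul(Mul(3, 1), 35), -41) = Add(Mul(3, 35), -41) = Add(105, -41) = 64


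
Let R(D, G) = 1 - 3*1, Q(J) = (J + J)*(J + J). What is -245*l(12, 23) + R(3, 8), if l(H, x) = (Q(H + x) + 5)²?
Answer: -5894461127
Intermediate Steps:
Q(J) = 4*J² (Q(J) = (2*J)*(2*J) = 4*J²)
R(D, G) = -2 (R(D, G) = 1 - 3 = -2)
l(H, x) = (5 + 4*(H + x)²)² (l(H, x) = (4*(H + x)² + 5)² = (5 + 4*(H + x)²)²)
-245*l(12, 23) + R(3, 8) = -245*(5 + 4*(12 + 23)²)² - 2 = -245*(5 + 4*35²)² - 2 = -245*(5 + 4*1225)² - 2 = -245*(5 + 4900)² - 2 = -245*4905² - 2 = -245*24059025 - 2 = -5894461125 - 2 = -5894461127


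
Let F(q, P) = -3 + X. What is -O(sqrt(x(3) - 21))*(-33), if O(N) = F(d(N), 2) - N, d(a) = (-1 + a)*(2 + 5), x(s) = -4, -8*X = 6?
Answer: -495/4 - 165*I ≈ -123.75 - 165.0*I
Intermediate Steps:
X = -3/4 (X = -1/8*6 = -3/4 ≈ -0.75000)
d(a) = -7 + 7*a (d(a) = (-1 + a)*7 = -7 + 7*a)
F(q, P) = -15/4 (F(q, P) = -3 - 3/4 = -15/4)
O(N) = -15/4 - N
-O(sqrt(x(3) - 21))*(-33) = -(-15/4 - sqrt(-4 - 21))*(-33) = -(-15/4 - sqrt(-25))*(-33) = -(-15/4 - 5*I)*(-33) = (15/4 + 5*I)*(-33) = -495/4 - 165*I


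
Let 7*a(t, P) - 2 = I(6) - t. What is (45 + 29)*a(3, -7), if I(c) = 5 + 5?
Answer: 666/7 ≈ 95.143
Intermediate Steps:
I(c) = 10
a(t, P) = 12/7 - t/7 (a(t, P) = 2/7 + (10 - t)/7 = 2/7 + (10/7 - t/7) = 12/7 - t/7)
(45 + 29)*a(3, -7) = (45 + 29)*(12/7 - 1/7*3) = 74*(12/7 - 3/7) = 74*(9/7) = 666/7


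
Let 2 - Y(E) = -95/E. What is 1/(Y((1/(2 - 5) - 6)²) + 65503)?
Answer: 19/1244640 ≈ 1.5265e-5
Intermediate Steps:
Y(E) = 2 + 95/E (Y(E) = 2 - (-95)/E = 2 + 95/E)
1/(Y((1/(2 - 5) - 6)²) + 65503) = 1/((2 + 95/((1/(2 - 5) - 6)²)) + 65503) = 1/((2 + 95/((1/(-3) - 6)²)) + 65503) = 1/((2 + 95/((-⅓ - 6)²)) + 65503) = 1/((2 + 95/((-19/3)²)) + 65503) = 1/((2 + 95/(361/9)) + 65503) = 1/((2 + 95*(9/361)) + 65503) = 1/((2 + 45/19) + 65503) = 1/(83/19 + 65503) = 1/(1244640/19) = 19/1244640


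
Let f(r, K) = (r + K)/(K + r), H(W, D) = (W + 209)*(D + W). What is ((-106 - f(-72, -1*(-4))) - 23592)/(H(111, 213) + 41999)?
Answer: -23699/145679 ≈ -0.16268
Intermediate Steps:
H(W, D) = (209 + W)*(D + W)
f(r, K) = 1 (f(r, K) = (K + r)/(K + r) = 1)
((-106 - f(-72, -1*(-4))) - 23592)/(H(111, 213) + 41999) = ((-106 - 1*1) - 23592)/((111² + 209*213 + 209*111 + 213*111) + 41999) = ((-106 - 1) - 23592)/((12321 + 44517 + 23199 + 23643) + 41999) = (-107 - 23592)/(103680 + 41999) = -23699/145679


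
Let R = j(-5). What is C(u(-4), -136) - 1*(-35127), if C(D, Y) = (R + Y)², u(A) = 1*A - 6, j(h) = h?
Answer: 55008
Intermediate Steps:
u(A) = -6 + A (u(A) = A - 6 = -6 + A)
R = -5
C(D, Y) = (-5 + Y)²
C(u(-4), -136) - 1*(-35127) = (-5 - 136)² - 1*(-35127) = (-141)² + 35127 = 19881 + 35127 = 55008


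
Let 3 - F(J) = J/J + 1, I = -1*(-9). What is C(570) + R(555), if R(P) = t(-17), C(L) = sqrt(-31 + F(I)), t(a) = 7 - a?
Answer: 24 + I*sqrt(30) ≈ 24.0 + 5.4772*I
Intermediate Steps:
I = 9
F(J) = 1 (F(J) = 3 - (J/J + 1) = 3 - (1 + 1) = 3 - 1*2 = 3 - 2 = 1)
C(L) = I*sqrt(30) (C(L) = sqrt(-31 + 1) = sqrt(-30) = I*sqrt(30))
R(P) = 24 (R(P) = 7 - 1*(-17) = 7 + 17 = 24)
C(570) + R(555) = I*sqrt(30) + 24 = 24 + I*sqrt(30)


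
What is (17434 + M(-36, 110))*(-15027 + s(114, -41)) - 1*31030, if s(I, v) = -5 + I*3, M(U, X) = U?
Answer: -255607650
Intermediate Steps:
s(I, v) = -5 + 3*I
(17434 + M(-36, 110))*(-15027 + s(114, -41)) - 1*31030 = (17434 - 36)*(-15027 + (-5 + 3*114)) - 1*31030 = 17398*(-15027 + (-5 + 342)) - 31030 = 17398*(-15027 + 337) - 31030 = 17398*(-14690) - 31030 = -255576620 - 31030 = -255607650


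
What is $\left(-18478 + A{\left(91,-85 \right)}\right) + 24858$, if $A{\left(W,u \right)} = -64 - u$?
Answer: $6401$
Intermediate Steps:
$\left(-18478 + A{\left(91,-85 \right)}\right) + 24858 = \left(-18478 - -21\right) + 24858 = \left(-18478 + \left(-64 + 85\right)\right) + 24858 = \left(-18478 + 21\right) + 24858 = -18457 + 24858 = 6401$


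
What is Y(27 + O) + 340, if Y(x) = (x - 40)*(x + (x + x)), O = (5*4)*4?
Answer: 21847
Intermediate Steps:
O = 80 (O = 20*4 = 80)
Y(x) = 3*x*(-40 + x) (Y(x) = (-40 + x)*(x + 2*x) = (-40 + x)*(3*x) = 3*x*(-40 + x))
Y(27 + O) + 340 = 3*(27 + 80)*(-40 + (27 + 80)) + 340 = 3*107*(-40 + 107) + 340 = 3*107*67 + 340 = 21507 + 340 = 21847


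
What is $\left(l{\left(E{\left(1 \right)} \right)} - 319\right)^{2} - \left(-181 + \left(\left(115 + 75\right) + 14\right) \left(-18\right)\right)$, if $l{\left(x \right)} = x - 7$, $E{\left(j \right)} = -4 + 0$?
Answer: $112753$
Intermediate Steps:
$E{\left(j \right)} = -4$
$l{\left(x \right)} = -7 + x$ ($l{\left(x \right)} = x - 7 = -7 + x$)
$\left(l{\left(E{\left(1 \right)} \right)} - 319\right)^{2} - \left(-181 + \left(\left(115 + 75\right) + 14\right) \left(-18\right)\right) = \left(\left(-7 - 4\right) - 319\right)^{2} - \left(-181 + \left(\left(115 + 75\right) + 14\right) \left(-18\right)\right) = \left(-11 - 319\right)^{2} - \left(-181 + \left(190 + 14\right) \left(-18\right)\right) = \left(-330\right)^{2} - \left(-181 + 204 \left(-18\right)\right) = 108900 - \left(-181 - 3672\right) = 108900 - -3853 = 108900 + 3853 = 112753$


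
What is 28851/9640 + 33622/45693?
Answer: 1642404823/440480520 ≈ 3.7287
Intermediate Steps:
28851/9640 + 33622/45693 = 1642404823/440480520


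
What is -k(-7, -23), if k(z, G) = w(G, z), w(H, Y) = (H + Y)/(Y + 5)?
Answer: -15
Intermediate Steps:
w(H, Y) = (H + Y)/(5 + Y)
k(z, G) = (G + z)/(5 + z)
-k(-7, -23) = -(-23 - 7)/(5 - 7) = -(-30)/(-2) = -(-1)*(-30)/2 = -1*15 = -15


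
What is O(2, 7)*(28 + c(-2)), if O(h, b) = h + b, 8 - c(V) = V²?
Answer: 288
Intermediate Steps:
c(V) = 8 - V²
O(h, b) = b + h
O(2, 7)*(28 + c(-2)) = (7 + 2)*(28 + (8 - 1*(-2)²)) = 9*(28 + (8 - 1*4)) = 9*(28 + (8 - 4)) = 9*(28 + 4) = 9*32 = 288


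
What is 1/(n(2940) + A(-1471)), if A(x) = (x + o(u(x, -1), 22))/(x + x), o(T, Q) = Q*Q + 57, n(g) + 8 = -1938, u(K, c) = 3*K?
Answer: -1471/2862101 ≈ -0.00051396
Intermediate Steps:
n(g) = -1946 (n(g) = -8 - 1938 = -1946)
o(T, Q) = 57 + Q² (o(T, Q) = Q² + 57 = 57 + Q²)
A(x) = (541 + x)/(2*x) (A(x) = (x + (57 + 22²))/(x + x) = (x + (57 + 484))/((2*x)) = (x + 541)*(1/(2*x)) = (541 + x)*(1/(2*x)) = (541 + x)/(2*x))
1/(n(2940) + A(-1471)) = 1/(-1946 + (½)*(541 - 1471)/(-1471)) = 1/(-1946 + (½)*(-1/1471)*(-930)) = 1/(-1946 + 465/1471) = 1/(-2862101/1471) = -1471/2862101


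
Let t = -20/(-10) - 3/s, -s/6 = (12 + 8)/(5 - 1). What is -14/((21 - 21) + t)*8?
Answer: -160/3 ≈ -53.333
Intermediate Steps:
s = -30 (s = -6*(12 + 8)/(5 - 1) = -120/4 = -6*5 = -30)
t = 21/10 (t = -20/(-10) - 3/(-30) = -20*(-1/10) - 3*(-1/30) = 2 + 1/10 = 21/10 ≈ 2.1000)
-14/((21 - 21) + t)*8 = -14/((21 - 21) + 21/10)*8 = -14/(0 + 21/10)*8 = -14/21/10*8 = -14*10/21*8 = -20/3*8 = -160/3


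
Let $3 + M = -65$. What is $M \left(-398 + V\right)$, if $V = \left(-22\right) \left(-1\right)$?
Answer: $25568$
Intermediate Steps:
$M = -68$ ($M = -3 - 65 = -68$)
$V = 22$
$M \left(-398 + V\right) = - 68 \left(-398 + 22\right) = \left(-68\right) \left(-376\right) = 25568$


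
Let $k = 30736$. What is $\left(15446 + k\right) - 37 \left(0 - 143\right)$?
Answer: $51473$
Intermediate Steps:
$\left(15446 + k\right) - 37 \left(0 - 143\right) = \left(15446 + 30736\right) - 37 \left(0 - 143\right) = 46182 - -5291 = 46182 + 5291 = 51473$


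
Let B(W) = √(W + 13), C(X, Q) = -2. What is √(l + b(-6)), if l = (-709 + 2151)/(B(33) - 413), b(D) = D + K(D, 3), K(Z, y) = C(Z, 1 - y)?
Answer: √(-4746 + 8*√46)/√(413 - √46) ≈ 3.3985*I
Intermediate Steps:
B(W) = √(13 + W)
K(Z, y) = -2
b(D) = -2 + D (b(D) = D - 2 = -2 + D)
l = 1442/(-413 + √46) (l = (-709 + 2151)/(√(13 + 33) - 413) = 1442/(√46 - 413) = 1442/(-413 + √46) ≈ -3.5498)
√(l + b(-6)) = √((-595546/170523 - 1442*√46/170523) + (-2 - 6)) = √((-595546/170523 - 1442*√46/170523) - 8) = √(-1959730/170523 - 1442*√46/170523)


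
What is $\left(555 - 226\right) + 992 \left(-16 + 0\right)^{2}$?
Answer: $254281$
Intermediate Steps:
$\left(555 - 226\right) + 992 \left(-16 + 0\right)^{2} = 329 + 992 \left(-16\right)^{2} = 329 + 992 \cdot 256 = 329 + 253952 = 254281$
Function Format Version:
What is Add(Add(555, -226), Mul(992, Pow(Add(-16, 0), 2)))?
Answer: 254281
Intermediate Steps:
Add(Add(555, -226), Mul(992, Pow(Add(-16, 0), 2))) = Add(329, Mul(992, Pow(-16, 2))) = Add(329, Mul(992, 256)) = Add(329, 253952) = 254281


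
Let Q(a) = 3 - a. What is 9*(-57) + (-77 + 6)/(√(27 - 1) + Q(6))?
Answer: -8934/17 - 71*√26/17 ≈ -546.83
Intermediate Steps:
9*(-57) + (-77 + 6)/(√(27 - 1) + Q(6)) = 9*(-57) + (-77 + 6)/(√(27 - 1) + (3 - 1*6)) = -513 - 71/(√26 + (3 - 6)) = -513 - 71/(√26 - 3) = -513 - 71/(-3 + √26)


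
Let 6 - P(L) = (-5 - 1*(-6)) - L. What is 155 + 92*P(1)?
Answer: 707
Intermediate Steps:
P(L) = 5 + L (P(L) = 6 - ((-5 - 1*(-6)) - L) = 6 - ((-5 + 6) - L) = 6 - (1 - L) = 6 + (-1 + L) = 5 + L)
155 + 92*P(1) = 155 + 92*(5 + 1) = 155 + 92*6 = 155 + 552 = 707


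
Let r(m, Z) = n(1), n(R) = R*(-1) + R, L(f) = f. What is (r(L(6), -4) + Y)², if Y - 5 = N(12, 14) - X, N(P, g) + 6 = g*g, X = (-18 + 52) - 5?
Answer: 27556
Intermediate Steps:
n(R) = 0 (n(R) = -R + R = 0)
X = 29 (X = 34 - 5 = 29)
N(P, g) = -6 + g² (N(P, g) = -6 + g*g = -6 + g²)
r(m, Z) = 0
Y = 166 (Y = 5 + ((-6 + 14²) - 1*29) = 5 + ((-6 + 196) - 29) = 5 + (190 - 29) = 5 + 161 = 166)
(r(L(6), -4) + Y)² = (0 + 166)² = 166² = 27556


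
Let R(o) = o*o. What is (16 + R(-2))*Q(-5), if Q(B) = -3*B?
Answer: 300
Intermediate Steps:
R(o) = o²
(16 + R(-2))*Q(-5) = (16 + (-2)²)*(-3*(-5)) = (16 + 4)*15 = 20*15 = 300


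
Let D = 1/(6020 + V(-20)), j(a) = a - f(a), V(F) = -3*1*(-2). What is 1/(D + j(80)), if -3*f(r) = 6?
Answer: 6026/494133 ≈ 0.012195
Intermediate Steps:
f(r) = -2 (f(r) = -⅓*6 = -2)
V(F) = 6 (V(F) = -3*(-2) = 6)
j(a) = 2 + a (j(a) = a - 1*(-2) = a + 2 = 2 + a)
D = 1/6026 (D = 1/(6020 + 6) = 1/6026 ≈ 0.00016595)
1/(D + j(80)) = 1/(1/6026 + (2 + 80)) = 1/(1/6026 + 82) = 1/(494133/6026) = 6026/494133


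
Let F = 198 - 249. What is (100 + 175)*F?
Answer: -14025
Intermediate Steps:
F = -51
(100 + 175)*F = (100 + 175)*(-51) = 275*(-51) = -14025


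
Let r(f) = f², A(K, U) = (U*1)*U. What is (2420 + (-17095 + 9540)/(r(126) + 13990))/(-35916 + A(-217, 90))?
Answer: -72268165/830752656 ≈ -0.086991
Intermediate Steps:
A(K, U) = U² (A(K, U) = U*U = U²)
(2420 + (-17095 + 9540)/(r(126) + 13990))/(-35916 + A(-217, 90)) = (2420 + (-17095 + 9540)/(126² + 13990))/(-35916 + 90²) = (2420 - 7555/(15876 + 13990))/(-35916 + 8100) = (2420 - 7555/29866)/(-27816) = (2420 - 7555*1/29866)*(-1/27816) = (2420 - 7555/29866)*(-1/27816) = (72268165/29866)*(-1/27816) = -72268165/830752656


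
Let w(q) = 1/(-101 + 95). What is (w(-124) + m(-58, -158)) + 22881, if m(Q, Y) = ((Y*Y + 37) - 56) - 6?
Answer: 286919/6 ≈ 47820.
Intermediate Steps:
w(q) = -⅙ (w(q) = 1/(-6) = -⅙)
m(Q, Y) = -25 + Y² (m(Q, Y) = ((Y² + 37) - 56) - 6 = ((37 + Y²) - 56) - 6 = (-19 + Y²) - 6 = -25 + Y²)
(w(-124) + m(-58, -158)) + 22881 = (-⅙ + (-25 + (-158)²)) + 22881 = (-⅙ + (-25 + 24964)) + 22881 = (-⅙ + 24939) + 22881 = 149633/6 + 22881 = 286919/6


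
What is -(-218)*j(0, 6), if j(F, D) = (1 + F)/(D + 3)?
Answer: 218/9 ≈ 24.222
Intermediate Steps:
j(F, D) = (1 + F)/(3 + D)
-(-218)*j(0, 6) = -(-218)*(1 + 0)/(3 + 6) = -(-218)*1/9 = -(-218)*(⅑)*1 = -(-218)/9 = -1*(-218/9) = 218/9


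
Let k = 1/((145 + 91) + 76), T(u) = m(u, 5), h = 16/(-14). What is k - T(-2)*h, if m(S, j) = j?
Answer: 12487/2184 ≈ 5.7175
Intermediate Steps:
h = -8/7 (h = 16*(-1/14) = -8/7 ≈ -1.1429)
T(u) = 5
k = 1/312 (k = 1/(236 + 76) = 1/312 ≈ 0.0032051)
k - T(-2)*h = 1/312 - 5*(-8)/7 = 1/312 - 1*(-40/7) = 1/312 + 40/7 = 12487/2184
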